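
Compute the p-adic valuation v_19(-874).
v_19(-874) = 1

v_19(n) is the largest exponent k such that 19^k divides n. Factor out: -874 = -19^1 · 46. (Sign doesn't affect v_p.) So v_19(-874) = 1.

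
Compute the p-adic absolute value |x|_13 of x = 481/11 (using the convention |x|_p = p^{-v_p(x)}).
|481/11|_13 = 1/13

Step 1 — compute v_13(x) by factoring powers of 13 out of the numerator and denominator: v_13(481/11) = 1. Step 2 — apply |x|_p = p^{-v_p(x)} = 13^{-1} = 1/13.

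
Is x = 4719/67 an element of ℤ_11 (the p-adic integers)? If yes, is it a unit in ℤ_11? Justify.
x ∈ ℤ_11 but not a unit; v_11(x) = 2 > 0

ℤ_11 = {x ∈ ℚ_11 : v_11(x) ≥ 0} and ℤ_11^× = {x ∈ ℤ_11 : v_11(x) = 0}. Here v_11(4719/67) = v_11(num) − v_11(den) = 2; compare against these criteria.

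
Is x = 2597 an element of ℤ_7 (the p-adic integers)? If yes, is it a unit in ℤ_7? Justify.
x ∈ ℤ_7 but not a unit; v_7(x) = 2 > 0

ℤ_7 = {x ∈ ℚ_7 : v_7(x) ≥ 0} and ℤ_7^× = {x ∈ ℤ_7 : v_7(x) = 0}. Here v_7(2597) = v_7(num) − v_7(den) = 2; compare against these criteria.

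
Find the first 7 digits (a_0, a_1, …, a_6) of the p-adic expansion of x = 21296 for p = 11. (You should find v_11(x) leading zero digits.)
(a_0, …, a_6) = (0, 0, 0, 5, 1, 0, 0)

v_11(21296) = 3, so a_0 = ... = a_2 = 0. Factor out: x = 11^3 · u with u = 16 a unit in ℤ_11. Expand u iteratively via a_{v+i} = u_i mod 11, u_{i+1} = (u_i − a_{v+i})/11:
  u_0 = 16;  a_3 = 5;  u_1 = (u_0 − 5)/11 = 1
  u_1 = 1;  a_4 = 1;  u_2 = (u_1 − 1)/11 = 0
  u_2 = 0;  a_5 = 0;  u_3 = (u_2 − 0)/11 = 0
  u_3 = 0;  a_6 = 0;  u_4 = (u_3 − 0)/11 = 0
Digits: (0, 0, 0, 5, 1, 0, 0).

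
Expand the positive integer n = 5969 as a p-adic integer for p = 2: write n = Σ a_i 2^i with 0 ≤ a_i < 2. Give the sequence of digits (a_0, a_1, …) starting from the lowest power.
(a_0, a_1, …) = (1, 0, 0, 0, 1, 0, 1, 0, 1, 1, 1, 0, 1)

Repeated division by 2 gives the digits low-to-high: 5969 = 1 + 1·2^4 + 1·2^6 + 1·2^8 + 1·2^9 + 1·2^10 + 1·2^12. Digit sequence: (1, 0, 0, 0, 1, 0, 1, 0, 1, 1, 1, 0, 1).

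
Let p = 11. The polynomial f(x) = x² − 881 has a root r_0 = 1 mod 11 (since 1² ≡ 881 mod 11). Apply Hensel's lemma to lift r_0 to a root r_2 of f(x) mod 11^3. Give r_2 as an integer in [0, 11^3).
r_2 = 804 (mod 1331)

Hensel's recurrence: r_{i+1} = r_i − f(r_i)·(f′(r_i))^{-1} mod 11^{i+2}, with f′(x) = 2x. Iterate:
  r_0 = 1 (mod 11)
  r_1 = 78 (mod 121)
  r_2 = 804 (mod 1331)
Final: r_2 = 804, and one checks f(r_2) ≡ 0 mod 11^3.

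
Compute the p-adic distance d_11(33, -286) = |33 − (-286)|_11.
d_11(33, -286) = 1/11

Step 1 — x − y = 33 − (-286) = 319. Step 2 — v_11(319) = 1 (factor: 319 = (11^1 · 29); the sign does not affect v_p). Step 3 — |x − y|_11 = 11^{-1} = 1/11.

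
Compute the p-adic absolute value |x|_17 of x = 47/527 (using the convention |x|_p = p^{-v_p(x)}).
|47/527|_17 = 17

Step 1 — compute v_17(x) by factoring powers of 17 out of the numerator and denominator: v_17(47/527) = -1. Step 2 — apply |x|_p = p^{-v_p(x)} = 17^{1} = 17.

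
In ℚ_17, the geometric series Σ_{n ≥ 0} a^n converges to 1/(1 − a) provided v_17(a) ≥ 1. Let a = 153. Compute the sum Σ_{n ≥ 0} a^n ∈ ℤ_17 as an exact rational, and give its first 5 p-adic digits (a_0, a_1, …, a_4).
Σ a^n = 1/(1 − a) = -1/152;  first 5 digits = (1, 9, 13, 2, 8)

v_17(a) = 1 ≥ 1, so the series converges in ℤ_17 to 1/(1 − a) = 1/(1 − 153) = -1/152. Expand this rational in ℤ_17: compute digits iteratively via d_i = x_i mod 17, x_{i+1} = (x_i − d_i)/17. The first 5 digits are (1, 9, 13, 2, 8).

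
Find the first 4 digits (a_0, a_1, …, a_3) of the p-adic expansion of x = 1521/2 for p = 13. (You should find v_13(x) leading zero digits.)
(a_0, …, a_3) = (0, 0, 11, 6)

v_13(1521/2) = 2, so a_0 = ... = a_1 = 0. Factor out: x = 13^2 · u with u = 9/2 a unit in ℤ_13. Expand u iteratively via a_{v+i} = u_i mod 13, u_{i+1} = (u_i − a_{v+i})/13:
  u_0 = 9/2;  a_2 = 11;  u_1 = (u_0 − 11)/13 = -1/2
  u_1 = -1/2;  a_3 = 6;  u_2 = (u_1 − 6)/13 = -1/2
Digits: (0, 0, 11, 6).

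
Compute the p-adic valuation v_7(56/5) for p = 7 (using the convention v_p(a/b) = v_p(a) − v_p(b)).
v_7(56/5) = 1

Factor powers of 7 from the numerator and denominator of the reduced fraction: 56 = 7^1 · 8 and 5 = 7^0 · 5. Apply v_p(a/b) = v_p(a) − v_p(b): v_7(56/5) = 1 − 0 = 1.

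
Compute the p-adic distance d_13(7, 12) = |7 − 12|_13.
d_13(7, 12) = 1

Step 1 — x − y = 7 − 12 = -5. Step 2 — v_13(-5) = 0 (factor: -5 = −(13^0 · 5); the sign does not affect v_p). Step 3 — |x − y|_13 = 13^{0} = 1.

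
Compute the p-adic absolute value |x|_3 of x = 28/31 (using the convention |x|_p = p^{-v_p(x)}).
|28/31|_3 = 1

Step 1 — compute v_3(x) by factoring powers of 3 out of the numerator and denominator: v_3(28/31) = 0. Step 2 — apply |x|_p = p^{-v_p(x)} = 3^{0} = 1.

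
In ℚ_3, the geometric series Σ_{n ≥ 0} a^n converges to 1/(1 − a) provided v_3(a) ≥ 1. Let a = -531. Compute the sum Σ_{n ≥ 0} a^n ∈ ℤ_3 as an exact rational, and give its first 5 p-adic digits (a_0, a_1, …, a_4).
Σ a^n = 1/(1 − a) = 1/532;  first 5 digits = (1, 0, 1, 1, 0)

v_3(a) = 2 ≥ 1, so the series converges in ℤ_3 to 1/(1 − a) = 1/(1 − (-531)) = 1/532. Expand this rational in ℤ_3: compute digits iteratively via d_i = x_i mod 3, x_{i+1} = (x_i − d_i)/3. The first 5 digits are (1, 0, 1, 1, 0).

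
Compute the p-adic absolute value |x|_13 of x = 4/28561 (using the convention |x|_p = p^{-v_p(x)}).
|4/28561|_13 = 28561

Step 1 — compute v_13(x) by factoring powers of 13 out of the numerator and denominator: v_13(4/28561) = -4. Step 2 — apply |x|_p = p^{-v_p(x)} = 13^{4} = 28561.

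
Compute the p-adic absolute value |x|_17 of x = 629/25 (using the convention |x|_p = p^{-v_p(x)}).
|629/25|_17 = 1/17

Step 1 — compute v_17(x) by factoring powers of 17 out of the numerator and denominator: v_17(629/25) = 1. Step 2 — apply |x|_p = p^{-v_p(x)} = 17^{-1} = 1/17.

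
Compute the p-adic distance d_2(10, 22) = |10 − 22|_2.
d_2(10, 22) = 1/4

Step 1 — x − y = 10 − 22 = -12. Step 2 — v_2(-12) = 2 (factor: -12 = −(2^2 · 3); the sign does not affect v_p). Step 3 — |x − y|_2 = 2^{-2} = 1/4.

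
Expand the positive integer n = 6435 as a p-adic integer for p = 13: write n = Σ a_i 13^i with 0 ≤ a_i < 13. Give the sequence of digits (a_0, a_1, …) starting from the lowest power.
(a_0, a_1, …) = (0, 1, 12, 2)

Repeated division by 13 gives the digits low-to-high: 6435 = 1·13^1 + 12·13^2 + 2·13^3. Digit sequence: (0, 1, 12, 2).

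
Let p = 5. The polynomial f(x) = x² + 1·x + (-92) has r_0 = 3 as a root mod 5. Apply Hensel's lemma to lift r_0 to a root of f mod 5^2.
r_1 = 18 (mod 25)

Hensel: r_{i+1} = r_i − f(r_i)·(f′(r_i))^{-1} mod 5^{i+2}, f′(x) = 2x + 1. Iterate:
  r_0 = 3 (mod 5)
  r_1 = 18 (mod 25)
Final: r = 18 satisfies f(r) ≡ 0 mod 5^2.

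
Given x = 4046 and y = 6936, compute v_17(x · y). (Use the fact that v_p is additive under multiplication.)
v_17(28063056) = 4

v_p(x) = 2 (factor: 4046 = 17^2 · 14); v_p(y) = 2 (factor: 6936 = 17^2 · 24). Additivity: v_p(xy) = v_p(x) + v_p(y) = 2 + 2 = 4. (Direct check: xy = 28063056 = 17^4 · (336).)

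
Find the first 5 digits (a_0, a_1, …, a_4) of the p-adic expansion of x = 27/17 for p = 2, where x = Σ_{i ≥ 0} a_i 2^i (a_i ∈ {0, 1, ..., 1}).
(a_0, …, a_4) = (1, 1, 0, 1, 0)

v_2(27/17) = 0 (numerator and denominator both coprime to 2), so x ∈ ℤ_2^×. Compute digits iteratively via a_i = x_i mod 2, x_{i+1} = (x_i − a_i)/2, with x_0 = x:
  x_0 = 27/17;  a_0 = 1;  x_1 = (x_0 − 1)/2 = 5/17
  x_1 = 5/17;  a_1 = 1;  x_2 = (x_1 − 1)/2 = -6/17
  x_2 = -6/17;  a_2 = 0;  x_3 = (x_2 − 0)/2 = -3/17
  x_3 = -3/17;  a_3 = 1;  x_4 = (x_3 − 1)/2 = -10/17
  x_4 = -10/17;  a_4 = 0;  x_5 = (x_4 − 0)/2 = -5/17
Digits: (1, 1, 0, 1, 0).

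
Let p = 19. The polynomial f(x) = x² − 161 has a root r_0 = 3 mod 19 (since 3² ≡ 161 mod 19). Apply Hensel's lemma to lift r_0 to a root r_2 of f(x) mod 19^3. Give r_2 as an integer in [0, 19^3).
r_2 = 4240 (mod 6859)

Hensel's recurrence: r_{i+1} = r_i − f(r_i)·(f′(r_i))^{-1} mod 19^{i+2}, with f′(x) = 2x. Iterate:
  r_0 = 3 (mod 19)
  r_1 = 269 (mod 361)
  r_2 = 4240 (mod 6859)
Final: r_2 = 4240, and one checks f(r_2) ≡ 0 mod 19^3.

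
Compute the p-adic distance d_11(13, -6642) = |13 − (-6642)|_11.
d_11(13, -6642) = 1/1331

Step 1 — x − y = 13 − (-6642) = 6655. Step 2 — v_11(6655) = 3 (factor: 6655 = (11^3 · 5); the sign does not affect v_p). Step 3 — |x − y|_11 = 11^{-3} = 1/1331.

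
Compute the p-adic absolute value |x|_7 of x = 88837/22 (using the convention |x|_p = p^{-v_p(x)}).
|88837/22|_7 = 1/2401

Step 1 — compute v_7(x) by factoring powers of 7 out of the numerator and denominator: v_7(88837/22) = 4. Step 2 — apply |x|_p = p^{-v_p(x)} = 7^{-4} = 1/2401.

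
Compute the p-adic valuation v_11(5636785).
v_11(5636785) = 5

v_11(n) is the largest exponent k such that 11^k divides n. Factor out: 5636785 = 11^5 · 35. (Sign doesn't affect v_p.) So v_11(5636785) = 5.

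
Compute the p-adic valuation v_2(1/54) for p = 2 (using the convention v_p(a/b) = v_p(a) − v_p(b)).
v_2(1/54) = -1

Factor powers of 2 from the numerator and denominator of the reduced fraction: 1 = 2^0 · 1 and 54 = 2^1 · 27. Apply v_p(a/b) = v_p(a) − v_p(b): v_2(1/54) = 0 − 1 = -1.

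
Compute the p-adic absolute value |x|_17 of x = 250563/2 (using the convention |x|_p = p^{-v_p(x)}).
|250563/2|_17 = 1/83521

Step 1 — compute v_17(x) by factoring powers of 17 out of the numerator and denominator: v_17(250563/2) = 4. Step 2 — apply |x|_p = p^{-v_p(x)} = 17^{-4} = 1/83521.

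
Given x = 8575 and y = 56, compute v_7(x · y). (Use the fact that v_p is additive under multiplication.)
v_7(480200) = 4

v_p(x) = 3 (factor: 8575 = 7^3 · 25); v_p(y) = 1 (factor: 56 = 7^1 · 8). Additivity: v_p(xy) = v_p(x) + v_p(y) = 3 + 1 = 4. (Direct check: xy = 480200 = 7^4 · (200).)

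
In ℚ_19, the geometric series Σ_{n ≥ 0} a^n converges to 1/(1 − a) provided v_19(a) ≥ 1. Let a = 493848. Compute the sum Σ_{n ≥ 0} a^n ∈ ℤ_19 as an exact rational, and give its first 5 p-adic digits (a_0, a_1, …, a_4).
Σ a^n = 1/(1 − a) = -1/493847;  first 5 digits = (1, 0, 0, 15, 3)

v_19(a) = 3 ≥ 1, so the series converges in ℤ_19 to 1/(1 − a) = 1/(1 − 493848) = -1/493847. Expand this rational in ℤ_19: compute digits iteratively via d_i = x_i mod 19, x_{i+1} = (x_i − d_i)/19. The first 5 digits are (1, 0, 0, 15, 3).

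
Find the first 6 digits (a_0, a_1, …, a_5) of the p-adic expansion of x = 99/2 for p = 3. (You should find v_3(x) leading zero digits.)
(a_0, …, a_5) = (0, 0, 1, 0, 2, 1)

v_3(99/2) = 2, so a_0 = ... = a_1 = 0. Factor out: x = 3^2 · u with u = 11/2 a unit in ℤ_3. Expand u iteratively via a_{v+i} = u_i mod 3, u_{i+1} = (u_i − a_{v+i})/3:
  u_0 = 11/2;  a_2 = 1;  u_1 = (u_0 − 1)/3 = 3/2
  u_1 = 3/2;  a_3 = 0;  u_2 = (u_1 − 0)/3 = 1/2
  u_2 = 1/2;  a_4 = 2;  u_3 = (u_2 − 2)/3 = -1/2
  u_3 = -1/2;  a_5 = 1;  u_4 = (u_3 − 1)/3 = -1/2
Digits: (0, 0, 1, 0, 2, 1).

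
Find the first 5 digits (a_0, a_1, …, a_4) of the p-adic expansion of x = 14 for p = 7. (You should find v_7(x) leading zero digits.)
(a_0, …, a_4) = (0, 2, 0, 0, 0)

v_7(14) = 1, so a_0 = ... = a_0 = 0. Factor out: x = 7^1 · u with u = 2 a unit in ℤ_7. Expand u iteratively via a_{v+i} = u_i mod 7, u_{i+1} = (u_i − a_{v+i})/7:
  u_0 = 2;  a_1 = 2;  u_1 = (u_0 − 2)/7 = 0
  u_1 = 0;  a_2 = 0;  u_2 = (u_1 − 0)/7 = 0
  u_2 = 0;  a_3 = 0;  u_3 = (u_2 − 0)/7 = 0
  u_3 = 0;  a_4 = 0;  u_4 = (u_3 − 0)/7 = 0
Digits: (0, 2, 0, 0, 0).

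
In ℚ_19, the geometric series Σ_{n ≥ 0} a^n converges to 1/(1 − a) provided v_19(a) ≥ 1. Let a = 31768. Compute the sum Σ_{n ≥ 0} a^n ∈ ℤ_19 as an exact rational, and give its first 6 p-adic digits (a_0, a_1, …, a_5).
Σ a^n = 1/(1 − a) = -1/31767;  first 6 digits = (1, 0, 12, 4, 11, 8)

v_19(a) = 2 ≥ 1, so the series converges in ℤ_19 to 1/(1 − a) = 1/(1 − 31768) = -1/31767. Expand this rational in ℤ_19: compute digits iteratively via d_i = x_i mod 19, x_{i+1} = (x_i − d_i)/19. The first 6 digits are (1, 0, 12, 4, 11, 8).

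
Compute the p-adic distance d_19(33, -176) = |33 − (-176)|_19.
d_19(33, -176) = 1/19

Step 1 — x − y = 33 − (-176) = 209. Step 2 — v_19(209) = 1 (factor: 209 = (19^1 · 11); the sign does not affect v_p). Step 3 — |x − y|_19 = 19^{-1} = 1/19.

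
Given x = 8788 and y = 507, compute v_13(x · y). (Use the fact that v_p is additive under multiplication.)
v_13(4455516) = 5

v_p(x) = 3 (factor: 8788 = 13^3 · 4); v_p(y) = 2 (factor: 507 = 13^2 · 3). Additivity: v_p(xy) = v_p(x) + v_p(y) = 3 + 2 = 5. (Direct check: xy = 4455516 = 13^5 · (12).)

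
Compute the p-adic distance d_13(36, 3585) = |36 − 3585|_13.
d_13(36, 3585) = 1/169

Step 1 — x − y = 36 − 3585 = -3549. Step 2 — v_13(-3549) = 2 (factor: -3549 = −(13^2 · 21); the sign does not affect v_p). Step 3 — |x − y|_13 = 13^{-2} = 1/169.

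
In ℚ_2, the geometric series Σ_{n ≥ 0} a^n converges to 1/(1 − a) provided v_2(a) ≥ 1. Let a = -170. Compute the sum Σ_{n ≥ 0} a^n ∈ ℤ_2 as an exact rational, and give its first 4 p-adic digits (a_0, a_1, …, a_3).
Σ a^n = 1/(1 − a) = 1/171;  first 4 digits = (1, 1, 0, 0)

v_2(a) = 1 ≥ 1, so the series converges in ℤ_2 to 1/(1 − a) = 1/(1 − (-170)) = 1/171. Expand this rational in ℤ_2: compute digits iteratively via d_i = x_i mod 2, x_{i+1} = (x_i − d_i)/2. The first 4 digits are (1, 1, 0, 0).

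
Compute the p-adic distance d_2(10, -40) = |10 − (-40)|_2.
d_2(10, -40) = 1/2

Step 1 — x − y = 10 − (-40) = 50. Step 2 — v_2(50) = 1 (factor: 50 = (2^1 · 25); the sign does not affect v_p). Step 3 — |x − y|_2 = 2^{-1} = 1/2.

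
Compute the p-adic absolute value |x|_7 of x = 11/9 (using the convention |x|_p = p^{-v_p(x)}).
|11/9|_7 = 1

Step 1 — compute v_7(x) by factoring powers of 7 out of the numerator and denominator: v_7(11/9) = 0. Step 2 — apply |x|_p = p^{-v_p(x)} = 7^{0} = 1.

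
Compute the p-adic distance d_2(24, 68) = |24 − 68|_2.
d_2(24, 68) = 1/4

Step 1 — x − y = 24 − 68 = -44. Step 2 — v_2(-44) = 2 (factor: -44 = −(2^2 · 11); the sign does not affect v_p). Step 3 — |x − y|_2 = 2^{-2} = 1/4.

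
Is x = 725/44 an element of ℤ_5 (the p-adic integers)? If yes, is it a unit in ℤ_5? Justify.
x ∈ ℤ_5 but not a unit; v_5(x) = 2 > 0

ℤ_5 = {x ∈ ℚ_5 : v_5(x) ≥ 0} and ℤ_5^× = {x ∈ ℤ_5 : v_5(x) = 0}. Here v_5(725/44) = v_5(num) − v_5(den) = 2; compare against these criteria.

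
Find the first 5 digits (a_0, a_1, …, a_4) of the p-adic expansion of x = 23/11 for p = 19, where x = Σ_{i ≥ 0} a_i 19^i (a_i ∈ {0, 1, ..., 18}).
(a_0, …, a_4) = (9, 10, 15, 13, 1)

v_19(23/11) = 0 (numerator and denominator both coprime to 19), so x ∈ ℤ_19^×. Compute digits iteratively via a_i = x_i mod 19, x_{i+1} = (x_i − a_i)/19, with x_0 = x:
  x_0 = 23/11;  a_0 = 9;  x_1 = (x_0 − 9)/19 = -4/11
  x_1 = -4/11;  a_1 = 10;  x_2 = (x_1 − 10)/19 = -6/11
  x_2 = -6/11;  a_2 = 15;  x_3 = (x_2 − 15)/19 = -9/11
  x_3 = -9/11;  a_3 = 13;  x_4 = (x_3 − 13)/19 = -8/11
  x_4 = -8/11;  a_4 = 1;  x_5 = (x_4 − 1)/19 = -1/11
Digits: (9, 10, 15, 13, 1).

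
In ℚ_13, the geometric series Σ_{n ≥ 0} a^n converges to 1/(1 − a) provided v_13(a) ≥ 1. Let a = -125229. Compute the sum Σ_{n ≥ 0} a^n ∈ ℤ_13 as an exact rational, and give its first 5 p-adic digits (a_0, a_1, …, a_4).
Σ a^n = 1/(1 − a) = 1/125230;  first 5 digits = (1, 0, 0, 8, 8)

v_13(a) = 3 ≥ 1, so the series converges in ℤ_13 to 1/(1 − a) = 1/(1 − (-125229)) = 1/125230. Expand this rational in ℤ_13: compute digits iteratively via d_i = x_i mod 13, x_{i+1} = (x_i − d_i)/13. The first 5 digits are (1, 0, 0, 8, 8).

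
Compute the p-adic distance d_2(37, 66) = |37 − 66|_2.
d_2(37, 66) = 1

Step 1 — x − y = 37 − 66 = -29. Step 2 — v_2(-29) = 0 (factor: -29 = −(2^0 · 29); the sign does not affect v_p). Step 3 — |x − y|_2 = 2^{0} = 1.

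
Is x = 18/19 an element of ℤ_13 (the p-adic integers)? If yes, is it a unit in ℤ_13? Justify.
x ∈ ℤ_13^× (unit); v_13(x) = 0

ℤ_13 = {x ∈ ℚ_13 : v_13(x) ≥ 0} and ℤ_13^× = {x ∈ ℤ_13 : v_13(x) = 0}. Here v_13(18/19) = v_13(num) − v_13(den) = 0; compare against these criteria.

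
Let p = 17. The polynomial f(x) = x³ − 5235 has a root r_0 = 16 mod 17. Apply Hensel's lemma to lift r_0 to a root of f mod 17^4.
r_3 = 10607 (mod 83521)

Hensel: r_{i+1} = r_i − f(r_i)/f′(r_i) mod 17^{i+2}, where f′(x) = 3x². Iterate:
  r_0 = 16 (mod 17)
  r_1 = 203 (mod 289)
  r_2 = 781 (mod 4913)
  r_3 = 10607 (mod 83521)
Final: r = 10607 with f(r) ≡ 0 mod 17^4.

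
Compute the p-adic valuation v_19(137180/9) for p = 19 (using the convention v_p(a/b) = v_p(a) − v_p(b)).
v_19(137180/9) = 3

Factor powers of 19 from the numerator and denominator of the reduced fraction: 137180 = 19^3 · 20 and 9 = 19^0 · 9. Apply v_p(a/b) = v_p(a) − v_p(b): v_19(137180/9) = 3 − 0 = 3.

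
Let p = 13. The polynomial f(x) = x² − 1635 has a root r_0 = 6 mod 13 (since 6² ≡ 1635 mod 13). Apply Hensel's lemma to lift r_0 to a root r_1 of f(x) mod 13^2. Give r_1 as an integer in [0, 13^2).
r_1 = 97 (mod 169)

Hensel's recurrence: r_{i+1} = r_i − f(r_i)·(f′(r_i))^{-1} mod 13^{i+2}, with f′(x) = 2x. Iterate:
  r_0 = 6 (mod 13)
  r_1 = 97 (mod 169)
Final: r_1 = 97, and one checks f(r_1) ≡ 0 mod 13^2.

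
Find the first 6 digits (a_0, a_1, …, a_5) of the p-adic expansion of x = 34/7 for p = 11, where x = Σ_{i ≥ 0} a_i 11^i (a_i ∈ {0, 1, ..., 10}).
(a_0, …, a_5) = (8, 6, 1, 3, 6, 1)

v_11(34/7) = 0 (numerator and denominator both coprime to 11), so x ∈ ℤ_11^×. Compute digits iteratively via a_i = x_i mod 11, x_{i+1} = (x_i − a_i)/11, with x_0 = x:
  x_0 = 34/7;  a_0 = 8;  x_1 = (x_0 − 8)/11 = -2/7
  x_1 = -2/7;  a_1 = 6;  x_2 = (x_1 − 6)/11 = -4/7
  x_2 = -4/7;  a_2 = 1;  x_3 = (x_2 − 1)/11 = -1/7
  x_3 = -1/7;  a_3 = 3;  x_4 = (x_3 − 3)/11 = -2/7
  x_4 = -2/7;  a_4 = 6;  x_5 = (x_4 − 6)/11 = -4/7
  x_5 = -4/7;  a_5 = 1;  x_6 = (x_5 − 1)/11 = -1/7
Digits: (8, 6, 1, 3, 6, 1).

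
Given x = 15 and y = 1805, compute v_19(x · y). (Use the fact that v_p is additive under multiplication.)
v_19(27075) = 2

v_p(x) = 0 (factor: 15 = 19^0 · 15); v_p(y) = 2 (factor: 1805 = 19^2 · 5). Additivity: v_p(xy) = v_p(x) + v_p(y) = 0 + 2 = 2. (Direct check: xy = 27075 = 19^2 · (75).)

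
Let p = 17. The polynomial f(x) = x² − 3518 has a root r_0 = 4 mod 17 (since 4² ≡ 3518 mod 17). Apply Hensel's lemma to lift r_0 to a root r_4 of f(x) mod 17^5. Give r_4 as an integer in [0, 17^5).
r_4 = 875606 (mod 1419857)

Hensel's recurrence: r_{i+1} = r_i − f(r_i)·(f′(r_i))^{-1} mod 17^{i+2}, with f′(x) = 2x. Iterate:
  r_0 = 4 (mod 17)
  r_1 = 225 (mod 289)
  r_2 = 1092 (mod 4913)
  r_3 = 40396 (mod 83521)
  r_4 = 875606 (mod 1419857)
Final: r_4 = 875606, and one checks f(r_4) ≡ 0 mod 17^5.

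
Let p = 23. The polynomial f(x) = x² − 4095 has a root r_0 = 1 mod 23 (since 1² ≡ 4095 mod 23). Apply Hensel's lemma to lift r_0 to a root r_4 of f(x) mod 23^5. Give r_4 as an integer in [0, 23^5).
r_4 = 1100781 (mod 6436343)

Hensel's recurrence: r_{i+1} = r_i − f(r_i)·(f′(r_i))^{-1} mod 23^{i+2}, with f′(x) = 2x. Iterate:
  r_0 = 1 (mod 23)
  r_1 = 461 (mod 529)
  r_2 = 5751 (mod 12167)
  r_3 = 261258 (mod 279841)
  r_4 = 1100781 (mod 6436343)
Final: r_4 = 1100781, and one checks f(r_4) ≡ 0 mod 23^5.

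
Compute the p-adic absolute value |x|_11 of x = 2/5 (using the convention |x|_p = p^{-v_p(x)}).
|2/5|_11 = 1

Step 1 — compute v_11(x) by factoring powers of 11 out of the numerator and denominator: v_11(2/5) = 0. Step 2 — apply |x|_p = p^{-v_p(x)} = 11^{0} = 1.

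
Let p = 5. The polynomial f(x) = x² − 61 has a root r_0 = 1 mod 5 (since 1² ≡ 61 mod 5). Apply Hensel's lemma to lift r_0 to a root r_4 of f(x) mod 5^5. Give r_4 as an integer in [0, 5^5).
r_4 = 581 (mod 3125)

Hensel's recurrence: r_{i+1} = r_i − f(r_i)·(f′(r_i))^{-1} mod 5^{i+2}, with f′(x) = 2x. Iterate:
  r_0 = 1 (mod 5)
  r_1 = 6 (mod 25)
  r_2 = 81 (mod 125)
  r_3 = 581 (mod 625)
  r_4 = 581 (mod 3125)
Final: r_4 = 581, and one checks f(r_4) ≡ 0 mod 5^5.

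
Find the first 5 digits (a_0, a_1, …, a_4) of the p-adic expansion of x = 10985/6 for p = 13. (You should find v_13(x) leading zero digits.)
(a_0, …, a_4) = (0, 0, 0, 3, 2)

v_13(10985/6) = 3, so a_0 = ... = a_2 = 0. Factor out: x = 13^3 · u with u = 5/6 a unit in ℤ_13. Expand u iteratively via a_{v+i} = u_i mod 13, u_{i+1} = (u_i − a_{v+i})/13:
  u_0 = 5/6;  a_3 = 3;  u_1 = (u_0 − 3)/13 = -1/6
  u_1 = -1/6;  a_4 = 2;  u_2 = (u_1 − 2)/13 = -1/6
Digits: (0, 0, 0, 3, 2).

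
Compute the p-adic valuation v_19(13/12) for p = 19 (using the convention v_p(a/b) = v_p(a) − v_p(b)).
v_19(13/12) = 0

Factor powers of 19 from the numerator and denominator of the reduced fraction: 13 = 19^0 · 13 and 12 = 19^0 · 12. Apply v_p(a/b) = v_p(a) − v_p(b): v_19(13/12) = 0 − 0 = 0.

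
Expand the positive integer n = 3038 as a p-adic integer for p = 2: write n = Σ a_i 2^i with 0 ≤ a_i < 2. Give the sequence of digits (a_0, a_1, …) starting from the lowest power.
(a_0, a_1, …) = (0, 1, 1, 1, 1, 0, 1, 1, 1, 1, 0, 1)

Repeated division by 2 gives the digits low-to-high: 3038 = 1·2^1 + 1·2^2 + 1·2^3 + 1·2^4 + 1·2^6 + 1·2^7 + 1·2^8 + 1·2^9 + 1·2^11. Digit sequence: (0, 1, 1, 1, 1, 0, 1, 1, 1, 1, 0, 1).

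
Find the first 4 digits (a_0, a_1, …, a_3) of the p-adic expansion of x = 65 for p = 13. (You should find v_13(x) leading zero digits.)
(a_0, …, a_3) = (0, 5, 0, 0)

v_13(65) = 1, so a_0 = ... = a_0 = 0. Factor out: x = 13^1 · u with u = 5 a unit in ℤ_13. Expand u iteratively via a_{v+i} = u_i mod 13, u_{i+1} = (u_i − a_{v+i})/13:
  u_0 = 5;  a_1 = 5;  u_1 = (u_0 − 5)/13 = 0
  u_1 = 0;  a_2 = 0;  u_2 = (u_1 − 0)/13 = 0
  u_2 = 0;  a_3 = 0;  u_3 = (u_2 − 0)/13 = 0
Digits: (0, 5, 0, 0).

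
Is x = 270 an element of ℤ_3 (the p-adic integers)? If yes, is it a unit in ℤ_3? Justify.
x ∈ ℤ_3 but not a unit; v_3(x) = 3 > 0

ℤ_3 = {x ∈ ℚ_3 : v_3(x) ≥ 0} and ℤ_3^× = {x ∈ ℤ_3 : v_3(x) = 0}. Here v_3(270) = v_3(num) − v_3(den) = 3; compare against these criteria.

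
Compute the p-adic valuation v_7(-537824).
v_7(-537824) = 5

v_7(n) is the largest exponent k such that 7^k divides n. Factor out: -537824 = -7^5 · 32. (Sign doesn't affect v_p.) So v_7(-537824) = 5.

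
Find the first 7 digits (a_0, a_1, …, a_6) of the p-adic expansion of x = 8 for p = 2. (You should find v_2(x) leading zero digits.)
(a_0, …, a_6) = (0, 0, 0, 1, 0, 0, 0)

v_2(8) = 3, so a_0 = ... = a_2 = 0. Factor out: x = 2^3 · u with u = 1 a unit in ℤ_2. Expand u iteratively via a_{v+i} = u_i mod 2, u_{i+1} = (u_i − a_{v+i})/2:
  u_0 = 1;  a_3 = 1;  u_1 = (u_0 − 1)/2 = 0
  u_1 = 0;  a_4 = 0;  u_2 = (u_1 − 0)/2 = 0
  u_2 = 0;  a_5 = 0;  u_3 = (u_2 − 0)/2 = 0
  u_3 = 0;  a_6 = 0;  u_4 = (u_3 − 0)/2 = 0
Digits: (0, 0, 0, 1, 0, 0, 0).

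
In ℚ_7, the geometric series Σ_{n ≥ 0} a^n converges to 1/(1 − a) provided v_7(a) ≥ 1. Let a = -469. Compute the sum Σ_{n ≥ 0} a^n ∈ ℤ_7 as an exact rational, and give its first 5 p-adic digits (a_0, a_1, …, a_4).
Σ a^n = 1/(1 − a) = 1/470;  first 5 digits = (1, 3, 6, 1, 4)

v_7(a) = 1 ≥ 1, so the series converges in ℤ_7 to 1/(1 − a) = 1/(1 − (-469)) = 1/470. Expand this rational in ℤ_7: compute digits iteratively via d_i = x_i mod 7, x_{i+1} = (x_i − d_i)/7. The first 5 digits are (1, 3, 6, 1, 4).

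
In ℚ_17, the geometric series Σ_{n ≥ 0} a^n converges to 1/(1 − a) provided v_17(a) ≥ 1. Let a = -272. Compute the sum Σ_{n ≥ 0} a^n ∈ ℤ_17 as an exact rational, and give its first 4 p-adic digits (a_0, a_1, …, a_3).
Σ a^n = 1/(1 − a) = 1/273;  first 4 digits = (1, 1, 0, 16)

v_17(a) = 1 ≥ 1, so the series converges in ℤ_17 to 1/(1 − a) = 1/(1 − (-272)) = 1/273. Expand this rational in ℤ_17: compute digits iteratively via d_i = x_i mod 17, x_{i+1} = (x_i − d_i)/17. The first 4 digits are (1, 1, 0, 16).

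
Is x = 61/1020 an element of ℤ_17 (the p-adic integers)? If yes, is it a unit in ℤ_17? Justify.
x ∉ ℤ_17 (v_17(x) = -1 < 0)

ℤ_17 = {x ∈ ℚ_17 : v_17(x) ≥ 0} and ℤ_17^× = {x ∈ ℤ_17 : v_17(x) = 0}. Here v_17(61/1020) = v_17(num) − v_17(den) = -1; compare against these criteria.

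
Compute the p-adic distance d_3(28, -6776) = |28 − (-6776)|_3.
d_3(28, -6776) = 1/243

Step 1 — x − y = 28 − (-6776) = 6804. Step 2 — v_3(6804) = 5 (factor: 6804 = (3^5 · 28); the sign does not affect v_p). Step 3 — |x − y|_3 = 3^{-5} = 1/243.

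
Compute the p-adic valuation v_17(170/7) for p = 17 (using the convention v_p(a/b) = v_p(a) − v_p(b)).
v_17(170/7) = 1

Factor powers of 17 from the numerator and denominator of the reduced fraction: 170 = 17^1 · 10 and 7 = 17^0 · 7. Apply v_p(a/b) = v_p(a) − v_p(b): v_17(170/7) = 1 − 0 = 1.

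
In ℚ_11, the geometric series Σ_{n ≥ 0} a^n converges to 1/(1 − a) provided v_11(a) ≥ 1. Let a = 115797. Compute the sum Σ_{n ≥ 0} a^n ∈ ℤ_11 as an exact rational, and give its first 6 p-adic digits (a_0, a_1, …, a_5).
Σ a^n = 1/(1 − a) = -1/115796;  first 6 digits = (1, 0, 0, 10, 7, 0)

v_11(a) = 3 ≥ 1, so the series converges in ℤ_11 to 1/(1 − a) = 1/(1 − 115797) = -1/115796. Expand this rational in ℤ_11: compute digits iteratively via d_i = x_i mod 11, x_{i+1} = (x_i − d_i)/11. The first 6 digits are (1, 0, 0, 10, 7, 0).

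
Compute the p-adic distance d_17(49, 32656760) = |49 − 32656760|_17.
d_17(49, 32656760) = 1/1419857

Step 1 — x − y = 49 − 32656760 = -32656711. Step 2 — v_17(-32656711) = 5 (factor: -32656711 = −(17^5 · 23); the sign does not affect v_p). Step 3 — |x − y|_17 = 17^{-5} = 1/1419857.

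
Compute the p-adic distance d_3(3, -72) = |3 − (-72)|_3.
d_3(3, -72) = 1/3

Step 1 — x − y = 3 − (-72) = 75. Step 2 — v_3(75) = 1 (factor: 75 = (3^1 · 25); the sign does not affect v_p). Step 3 — |x − y|_3 = 3^{-1} = 1/3.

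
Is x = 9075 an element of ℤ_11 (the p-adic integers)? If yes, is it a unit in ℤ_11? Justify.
x ∈ ℤ_11 but not a unit; v_11(x) = 2 > 0

ℤ_11 = {x ∈ ℚ_11 : v_11(x) ≥ 0} and ℤ_11^× = {x ∈ ℤ_11 : v_11(x) = 0}. Here v_11(9075) = v_11(num) − v_11(den) = 2; compare against these criteria.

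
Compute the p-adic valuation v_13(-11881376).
v_13(-11881376) = 5

v_13(n) is the largest exponent k such that 13^k divides n. Factor out: -11881376 = -13^5 · 32. (Sign doesn't affect v_p.) So v_13(-11881376) = 5.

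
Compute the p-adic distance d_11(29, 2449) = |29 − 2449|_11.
d_11(29, 2449) = 1/121

Step 1 — x − y = 29 − 2449 = -2420. Step 2 — v_11(-2420) = 2 (factor: -2420 = −(11^2 · 20); the sign does not affect v_p). Step 3 — |x − y|_11 = 11^{-2} = 1/121.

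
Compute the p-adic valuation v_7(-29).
v_7(-29) = 0

v_7(n) is the largest exponent k such that 7^k divides n. Factor out: -29 = -7^0 · 29. (Sign doesn't affect v_p.) So v_7(-29) = 0.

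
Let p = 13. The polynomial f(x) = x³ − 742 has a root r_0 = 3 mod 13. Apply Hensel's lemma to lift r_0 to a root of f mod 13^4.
r_3 = 27758 (mod 28561)

Hensel: r_{i+1} = r_i − f(r_i)/f′(r_i) mod 13^{i+2}, where f′(x) = 3x². Iterate:
  r_0 = 3 (mod 13)
  r_1 = 42 (mod 169)
  r_2 = 1394 (mod 2197)
  r_3 = 27758 (mod 28561)
Final: r = 27758 with f(r) ≡ 0 mod 13^4.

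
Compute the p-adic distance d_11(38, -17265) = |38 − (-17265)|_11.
d_11(38, -17265) = 1/1331

Step 1 — x − y = 38 − (-17265) = 17303. Step 2 — v_11(17303) = 3 (factor: 17303 = (11^3 · 13); the sign does not affect v_p). Step 3 — |x − y|_11 = 11^{-3} = 1/1331.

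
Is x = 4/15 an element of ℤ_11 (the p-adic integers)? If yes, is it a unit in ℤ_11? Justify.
x ∈ ℤ_11^× (unit); v_11(x) = 0

ℤ_11 = {x ∈ ℚ_11 : v_11(x) ≥ 0} and ℤ_11^× = {x ∈ ℤ_11 : v_11(x) = 0}. Here v_11(4/15) = v_11(num) − v_11(den) = 0; compare against these criteria.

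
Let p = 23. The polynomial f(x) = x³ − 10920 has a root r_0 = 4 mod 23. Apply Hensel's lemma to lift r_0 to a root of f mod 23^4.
r_3 = 216503 (mod 279841)

Hensel: r_{i+1} = r_i − f(r_i)/f′(r_i) mod 23^{i+2}, where f′(x) = 3x². Iterate:
  r_0 = 4 (mod 23)
  r_1 = 142 (mod 529)
  r_2 = 9664 (mod 12167)
  r_3 = 216503 (mod 279841)
Final: r = 216503 with f(r) ≡ 0 mod 23^4.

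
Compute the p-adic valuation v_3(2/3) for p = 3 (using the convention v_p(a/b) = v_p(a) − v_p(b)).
v_3(2/3) = -1

Factor powers of 3 from the numerator and denominator of the reduced fraction: 2 = 3^0 · 2 and 3 = 3^1 · 1. Apply v_p(a/b) = v_p(a) − v_p(b): v_3(2/3) = 0 − 1 = -1.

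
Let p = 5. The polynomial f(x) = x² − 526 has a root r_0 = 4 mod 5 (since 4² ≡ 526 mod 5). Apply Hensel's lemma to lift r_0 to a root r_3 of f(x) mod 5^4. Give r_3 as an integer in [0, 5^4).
r_3 = 49 (mod 625)

Hensel's recurrence: r_{i+1} = r_i − f(r_i)·(f′(r_i))^{-1} mod 5^{i+2}, with f′(x) = 2x. Iterate:
  r_0 = 4 (mod 5)
  r_1 = 24 (mod 25)
  r_2 = 49 (mod 125)
  r_3 = 49 (mod 625)
Final: r_3 = 49, and one checks f(r_3) ≡ 0 mod 5^4.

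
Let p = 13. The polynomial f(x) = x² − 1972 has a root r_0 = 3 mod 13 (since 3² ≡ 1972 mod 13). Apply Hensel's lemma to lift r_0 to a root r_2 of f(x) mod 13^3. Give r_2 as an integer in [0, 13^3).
r_2 = 809 (mod 2197)

Hensel's recurrence: r_{i+1} = r_i − f(r_i)·(f′(r_i))^{-1} mod 13^{i+2}, with f′(x) = 2x. Iterate:
  r_0 = 3 (mod 13)
  r_1 = 133 (mod 169)
  r_2 = 809 (mod 2197)
Final: r_2 = 809, and one checks f(r_2) ≡ 0 mod 13^3.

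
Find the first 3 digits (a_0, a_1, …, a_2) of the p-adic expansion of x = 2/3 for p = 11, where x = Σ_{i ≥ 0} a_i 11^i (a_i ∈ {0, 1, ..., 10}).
(a_0, …, a_2) = (8, 3, 7)

v_11(2/3) = 0 (numerator and denominator both coprime to 11), so x ∈ ℤ_11^×. Compute digits iteratively via a_i = x_i mod 11, x_{i+1} = (x_i − a_i)/11, with x_0 = x:
  x_0 = 2/3;  a_0 = 8;  x_1 = (x_0 − 8)/11 = -2/3
  x_1 = -2/3;  a_1 = 3;  x_2 = (x_1 − 3)/11 = -1/3
  x_2 = -1/3;  a_2 = 7;  x_3 = (x_2 − 7)/11 = -2/3
Digits: (8, 3, 7).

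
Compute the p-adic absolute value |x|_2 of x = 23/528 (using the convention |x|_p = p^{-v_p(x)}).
|23/528|_2 = 16

Step 1 — compute v_2(x) by factoring powers of 2 out of the numerator and denominator: v_2(23/528) = -4. Step 2 — apply |x|_p = p^{-v_p(x)} = 2^{4} = 16.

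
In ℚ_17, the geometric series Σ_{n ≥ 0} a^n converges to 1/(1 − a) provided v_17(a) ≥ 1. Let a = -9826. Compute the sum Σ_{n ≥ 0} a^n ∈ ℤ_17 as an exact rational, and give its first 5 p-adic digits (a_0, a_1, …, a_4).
Σ a^n = 1/(1 − a) = 1/9827;  first 5 digits = (1, 0, 0, 15, 16)

v_17(a) = 3 ≥ 1, so the series converges in ℤ_17 to 1/(1 − a) = 1/(1 − (-9826)) = 1/9827. Expand this rational in ℤ_17: compute digits iteratively via d_i = x_i mod 17, x_{i+1} = (x_i − d_i)/17. The first 5 digits are (1, 0, 0, 15, 16).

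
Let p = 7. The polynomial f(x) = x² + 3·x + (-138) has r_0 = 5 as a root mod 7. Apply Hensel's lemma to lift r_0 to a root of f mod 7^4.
r_3 = 936 (mod 2401)

Hensel: r_{i+1} = r_i − f(r_i)·(f′(r_i))^{-1} mod 7^{i+2}, f′(x) = 2x + 3. Iterate:
  r_0 = 5 (mod 7)
  r_1 = 5 (mod 49)
  r_2 = 250 (mod 343)
  r_3 = 936 (mod 2401)
Final: r = 936 satisfies f(r) ≡ 0 mod 7^4.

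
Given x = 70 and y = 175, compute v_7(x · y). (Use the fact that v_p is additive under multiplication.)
v_7(12250) = 2

v_p(x) = 1 (factor: 70 = 7^1 · 10); v_p(y) = 1 (factor: 175 = 7^1 · 25). Additivity: v_p(xy) = v_p(x) + v_p(y) = 1 + 1 = 2. (Direct check: xy = 12250 = 7^2 · (250).)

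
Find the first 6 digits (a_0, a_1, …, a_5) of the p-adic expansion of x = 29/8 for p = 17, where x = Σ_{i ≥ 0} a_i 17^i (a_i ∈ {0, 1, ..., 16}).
(a_0, …, a_5) = (10, 6, 6, 6, 6, 6)

v_17(29/8) = 0 (numerator and denominator both coprime to 17), so x ∈ ℤ_17^×. Compute digits iteratively via a_i = x_i mod 17, x_{i+1} = (x_i − a_i)/17, with x_0 = x:
  x_0 = 29/8;  a_0 = 10;  x_1 = (x_0 − 10)/17 = -3/8
  x_1 = -3/8;  a_1 = 6;  x_2 = (x_1 − 6)/17 = -3/8
  x_2 = -3/8;  a_2 = 6;  x_3 = (x_2 − 6)/17 = -3/8
  x_3 = -3/8;  a_3 = 6;  x_4 = (x_3 − 6)/17 = -3/8
  x_4 = -3/8;  a_4 = 6;  x_5 = (x_4 − 6)/17 = -3/8
  x_5 = -3/8;  a_5 = 6;  x_6 = (x_5 − 6)/17 = -3/8
Digits: (10, 6, 6, 6, 6, 6).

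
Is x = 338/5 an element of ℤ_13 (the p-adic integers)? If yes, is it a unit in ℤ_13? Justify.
x ∈ ℤ_13 but not a unit; v_13(x) = 2 > 0

ℤ_13 = {x ∈ ℚ_13 : v_13(x) ≥ 0} and ℤ_13^× = {x ∈ ℤ_13 : v_13(x) = 0}. Here v_13(338/5) = v_13(num) − v_13(den) = 2; compare against these criteria.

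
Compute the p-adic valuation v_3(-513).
v_3(-513) = 3

v_3(n) is the largest exponent k such that 3^k divides n. Factor out: -513 = -3^3 · 19. (Sign doesn't affect v_p.) So v_3(-513) = 3.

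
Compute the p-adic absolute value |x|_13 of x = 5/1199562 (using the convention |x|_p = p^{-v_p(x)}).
|5/1199562|_13 = 28561

Step 1 — compute v_13(x) by factoring powers of 13 out of the numerator and denominator: v_13(5/1199562) = -4. Step 2 — apply |x|_p = p^{-v_p(x)} = 13^{4} = 28561.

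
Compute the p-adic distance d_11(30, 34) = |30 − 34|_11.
d_11(30, 34) = 1

Step 1 — x − y = 30 − 34 = -4. Step 2 — v_11(-4) = 0 (factor: -4 = −(11^0 · 4); the sign does not affect v_p). Step 3 — |x − y|_11 = 11^{0} = 1.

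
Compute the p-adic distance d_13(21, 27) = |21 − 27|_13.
d_13(21, 27) = 1

Step 1 — x − y = 21 − 27 = -6. Step 2 — v_13(-6) = 0 (factor: -6 = −(13^0 · 6); the sign does not affect v_p). Step 3 — |x − y|_13 = 13^{0} = 1.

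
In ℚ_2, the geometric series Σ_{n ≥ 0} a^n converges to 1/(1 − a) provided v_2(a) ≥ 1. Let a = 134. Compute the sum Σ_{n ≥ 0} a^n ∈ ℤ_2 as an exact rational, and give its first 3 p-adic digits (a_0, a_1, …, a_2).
Σ a^n = 1/(1 − a) = -1/133;  first 3 digits = (1, 1, 0)

v_2(a) = 1 ≥ 1, so the series converges in ℤ_2 to 1/(1 − a) = 1/(1 − 134) = -1/133. Expand this rational in ℤ_2: compute digits iteratively via d_i = x_i mod 2, x_{i+1} = (x_i − d_i)/2. The first 3 digits are (1, 1, 0).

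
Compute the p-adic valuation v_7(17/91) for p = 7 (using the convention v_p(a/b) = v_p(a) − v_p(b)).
v_7(17/91) = -1

Factor powers of 7 from the numerator and denominator of the reduced fraction: 17 = 7^0 · 17 and 91 = 7^1 · 13. Apply v_p(a/b) = v_p(a) − v_p(b): v_7(17/91) = 0 − 1 = -1.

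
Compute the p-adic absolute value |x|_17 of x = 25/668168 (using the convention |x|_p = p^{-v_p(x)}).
|25/668168|_17 = 83521

Step 1 — compute v_17(x) by factoring powers of 17 out of the numerator and denominator: v_17(25/668168) = -4. Step 2 — apply |x|_p = p^{-v_p(x)} = 17^{4} = 83521.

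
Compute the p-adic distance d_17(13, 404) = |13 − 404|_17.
d_17(13, 404) = 1/17

Step 1 — x − y = 13 − 404 = -391. Step 2 — v_17(-391) = 1 (factor: -391 = −(17^1 · 23); the sign does not affect v_p). Step 3 — |x − y|_17 = 17^{-1} = 1/17.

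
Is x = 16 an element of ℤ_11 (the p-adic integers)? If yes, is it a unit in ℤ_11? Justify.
x ∈ ℤ_11^× (unit); v_11(x) = 0

ℤ_11 = {x ∈ ℚ_11 : v_11(x) ≥ 0} and ℤ_11^× = {x ∈ ℤ_11 : v_11(x) = 0}. Here v_11(16) = v_11(num) − v_11(den) = 0; compare against these criteria.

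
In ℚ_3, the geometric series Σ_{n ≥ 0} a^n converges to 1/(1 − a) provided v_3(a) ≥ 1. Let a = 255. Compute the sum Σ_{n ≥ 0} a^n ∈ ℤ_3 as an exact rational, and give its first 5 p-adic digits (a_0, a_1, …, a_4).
Σ a^n = 1/(1 − a) = -1/254;  first 5 digits = (1, 1, 2, 0, 0)

v_3(a) = 1 ≥ 1, so the series converges in ℤ_3 to 1/(1 − a) = 1/(1 − 255) = -1/254. Expand this rational in ℤ_3: compute digits iteratively via d_i = x_i mod 3, x_{i+1} = (x_i − d_i)/3. The first 5 digits are (1, 1, 2, 0, 0).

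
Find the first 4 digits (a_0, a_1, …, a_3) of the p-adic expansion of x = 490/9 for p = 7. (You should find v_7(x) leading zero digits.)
(a_0, …, a_3) = (0, 0, 5, 1)

v_7(490/9) = 2, so a_0 = ... = a_1 = 0. Factor out: x = 7^2 · u with u = 10/9 a unit in ℤ_7. Expand u iteratively via a_{v+i} = u_i mod 7, u_{i+1} = (u_i − a_{v+i})/7:
  u_0 = 10/9;  a_2 = 5;  u_1 = (u_0 − 5)/7 = -5/9
  u_1 = -5/9;  a_3 = 1;  u_2 = (u_1 − 1)/7 = -2/9
Digits: (0, 0, 5, 1).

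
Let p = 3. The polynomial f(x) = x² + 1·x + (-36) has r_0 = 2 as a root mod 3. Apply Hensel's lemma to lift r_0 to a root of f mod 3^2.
r_1 = 8 (mod 9)

Hensel: r_{i+1} = r_i − f(r_i)·(f′(r_i))^{-1} mod 3^{i+2}, f′(x) = 2x + 1. Iterate:
  r_0 = 2 (mod 3)
  r_1 = 8 (mod 9)
Final: r = 8 satisfies f(r) ≡ 0 mod 3^2.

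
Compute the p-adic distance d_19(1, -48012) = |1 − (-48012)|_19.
d_19(1, -48012) = 1/6859

Step 1 — x − y = 1 − (-48012) = 48013. Step 2 — v_19(48013) = 3 (factor: 48013 = (19^3 · 7); the sign does not affect v_p). Step 3 — |x − y|_19 = 19^{-3} = 1/6859.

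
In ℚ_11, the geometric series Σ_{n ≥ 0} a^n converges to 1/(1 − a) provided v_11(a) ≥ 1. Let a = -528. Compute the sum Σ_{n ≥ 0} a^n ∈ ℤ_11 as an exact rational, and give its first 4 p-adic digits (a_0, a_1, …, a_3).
Σ a^n = 1/(1 − a) = 1/529;  first 4 digits = (1, 7, 0, 2)

v_11(a) = 1 ≥ 1, so the series converges in ℤ_11 to 1/(1 − a) = 1/(1 − (-528)) = 1/529. Expand this rational in ℤ_11: compute digits iteratively via d_i = x_i mod 11, x_{i+1} = (x_i − d_i)/11. The first 4 digits are (1, 7, 0, 2).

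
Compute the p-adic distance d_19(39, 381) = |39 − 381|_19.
d_19(39, 381) = 1/19

Step 1 — x − y = 39 − 381 = -342. Step 2 — v_19(-342) = 1 (factor: -342 = −(19^1 · 18); the sign does not affect v_p). Step 3 — |x − y|_19 = 19^{-1} = 1/19.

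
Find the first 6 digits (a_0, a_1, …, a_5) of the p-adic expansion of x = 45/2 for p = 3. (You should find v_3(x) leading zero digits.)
(a_0, …, a_5) = (0, 0, 1, 2, 1, 1)

v_3(45/2) = 2, so a_0 = ... = a_1 = 0. Factor out: x = 3^2 · u with u = 5/2 a unit in ℤ_3. Expand u iteratively via a_{v+i} = u_i mod 3, u_{i+1} = (u_i − a_{v+i})/3:
  u_0 = 5/2;  a_2 = 1;  u_1 = (u_0 − 1)/3 = 1/2
  u_1 = 1/2;  a_3 = 2;  u_2 = (u_1 − 2)/3 = -1/2
  u_2 = -1/2;  a_4 = 1;  u_3 = (u_2 − 1)/3 = -1/2
  u_3 = -1/2;  a_5 = 1;  u_4 = (u_3 − 1)/3 = -1/2
Digits: (0, 0, 1, 2, 1, 1).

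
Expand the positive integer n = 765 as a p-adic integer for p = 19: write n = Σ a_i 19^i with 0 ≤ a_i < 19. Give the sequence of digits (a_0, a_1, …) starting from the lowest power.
(a_0, a_1, …) = (5, 2, 2)

Repeated division by 19 gives the digits low-to-high: 765 = 5 + 2·19^1 + 2·19^2. Digit sequence: (5, 2, 2).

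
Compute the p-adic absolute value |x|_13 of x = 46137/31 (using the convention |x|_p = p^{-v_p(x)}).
|46137/31|_13 = 1/2197

Step 1 — compute v_13(x) by factoring powers of 13 out of the numerator and denominator: v_13(46137/31) = 3. Step 2 — apply |x|_p = p^{-v_p(x)} = 13^{-3} = 1/2197.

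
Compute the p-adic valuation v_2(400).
v_2(400) = 4

v_2(n) is the largest exponent k such that 2^k divides n. Factor out: 400 = 2^4 · 25. (Sign doesn't affect v_p.) So v_2(400) = 4.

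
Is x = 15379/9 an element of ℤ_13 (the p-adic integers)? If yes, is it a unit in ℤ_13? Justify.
x ∈ ℤ_13 but not a unit; v_13(x) = 3 > 0

ℤ_13 = {x ∈ ℚ_13 : v_13(x) ≥ 0} and ℤ_13^× = {x ∈ ℤ_13 : v_13(x) = 0}. Here v_13(15379/9) = v_13(num) − v_13(den) = 3; compare against these criteria.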